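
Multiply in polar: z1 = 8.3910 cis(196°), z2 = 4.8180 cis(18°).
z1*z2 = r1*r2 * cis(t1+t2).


r = 8.3910 * 4.8180 = 40.4278
theta = 196° + 18° = 214° = 214° (mod 360)

40.4278 cis(214°)


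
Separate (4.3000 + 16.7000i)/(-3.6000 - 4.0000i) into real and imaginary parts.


Multiply by conjugate: (4.3000 + 16.7000i)(-3.6000 + 4.0000i) / ((-3.6)^2 + (-4)^2)
Numerator real = 4.3*(-3.6) + 16.7*(-4) = -82.28
Numerator imag = 16.7*(-3.6) - 4.3*(-4) = -42.92
Denominator = 28.96
Re(z) = -82.28/28.96 = -2.8412
Im(z) = -42.92/28.96 = -1.4820

Re(z) = -2.8412, Im(z) = -1.4820


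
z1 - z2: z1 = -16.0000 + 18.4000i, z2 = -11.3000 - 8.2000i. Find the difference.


Real: -16 + 11.3 = -4.7
Imag: 18.4 + 8.2 = 26.6

-4.7000 + 26.6000i


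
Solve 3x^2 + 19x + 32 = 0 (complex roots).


disc = 19^2 - 4*3*32 = 361 - 384 = -23
sqrt(|disc|) = sqrt(23) = 4.7958
Real part = -19/(2*3) = -3.1667
Imag part = 4.7958/(2*3) = 0.7993

-3.1667 ± 0.7993i


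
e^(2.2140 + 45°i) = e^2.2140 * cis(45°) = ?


e^2.2140 = 9.1523
cos(45°) = 0.7071
sin(45°) = 0.7071
Real = 9.1523*0.7071 = 6.4716
Imag = 9.1523*0.7071 = 6.4716

6.4716 + 6.4716i


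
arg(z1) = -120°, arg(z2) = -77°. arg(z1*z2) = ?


arg(z1*z2) = -120° - 77° = -197°
Normalized to (-180°, 180°]: 163°

163°


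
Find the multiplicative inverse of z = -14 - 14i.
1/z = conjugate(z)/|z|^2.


|z|^2 = 196+196 = 392
1/z = (-14 + 14i)/392

1/z = -0.0357 + 0.0357i


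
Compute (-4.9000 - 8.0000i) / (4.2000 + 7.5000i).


Conjugate of z2 = 4.2000 - 7.5000i
Numerator: (-4.9000 - 8.0000i)(4.2000 - 7.5000i) = -80.5800 + 3.1500i
Denominator: 4.2^2 + 7.5^2 = 73.89
Result = (-80.5800 + 3.1500i)/73.89

-1.0905 + 0.0426i


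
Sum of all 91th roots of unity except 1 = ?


With w = e^(2*pi*i/91), all 91 of the 91th roots of unity w^0 = 1, w, ..., w^(90) sum to 0: 1 + w + ... + w^(90) = (1 - w^91)/(1 - w) = 0 since w^91 = 1, w ≠ 1.
Removing the root 1: w + w^2 + ... + w^(90) = 0 - 1 = -1

Sum = -1


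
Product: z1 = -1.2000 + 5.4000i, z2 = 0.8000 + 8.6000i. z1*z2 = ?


Real = -1.2*0.8 - 5.4*8.6 = -0.96 - 46.44 = -47.4
Imag = -1.2*8.6 + 0.8*5.4 = -10.32 + 4.32 = -6

-47.4000 - 6.0000i


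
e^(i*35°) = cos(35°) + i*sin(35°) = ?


cos(35°) = 0.8192
sin(35°) = 0.5736

e^(i*35°) = 0.8192 + 0.5736i


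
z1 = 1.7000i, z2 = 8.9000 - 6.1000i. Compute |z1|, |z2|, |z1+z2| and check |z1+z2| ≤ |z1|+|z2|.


|z1| = sqrt(0^2 + 1.7^2) = sqrt(2.89) = 1.7000
|z2| = sqrt(8.9^2 + (-6.1)^2) = sqrt(116.42) = 10.7898
z1+z2 = 8.9000 - 4.4000i
|z1+z2| = sqrt(98.57) = 9.9282
|z1|+|z2| = 1.7000 + 10.7898 = 12.4898

|z1+z2| = 9.9282 ≤ |z1|+|z2| = 12.4898 (verified)


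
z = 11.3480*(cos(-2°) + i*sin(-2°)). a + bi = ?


a = 11.3480*cos(-2°) = 11.3480*0.99939 = 11.3411
b = 11.3480*sin(-2°) = 11.3480*(-0.0349) = -0.3960

11.3411 - 0.3960i


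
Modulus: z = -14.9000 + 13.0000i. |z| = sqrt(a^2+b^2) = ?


|z| = sqrt((-14.9)^2 + 13^2) = sqrt(222.01 + 169) = sqrt(391.01) = 19.7740

|z| = 19.7740


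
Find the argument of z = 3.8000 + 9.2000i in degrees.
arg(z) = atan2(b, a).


Re = 3.8, Im = 9.2
arg = atan2(9.2, 3.8) = 67.5572 degrees

arg(z) = 67.5572 degrees


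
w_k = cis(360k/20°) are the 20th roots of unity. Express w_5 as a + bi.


Angle = 360*5/20 = 90°
a = cos(90°) = 0
b = sin(90°) = 1.0000

0 + 1.0000i


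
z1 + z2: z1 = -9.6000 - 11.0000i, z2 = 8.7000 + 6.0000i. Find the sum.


Real: -9.6 + 8.7 = -0.9
Imag: -11 + 6 = -5

-0.9000 - 5.0000i


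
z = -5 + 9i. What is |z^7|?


|z| = sqrt(25+81) = sqrt(106) = 10.2956
|z^7| = |z|^7 = (sqrt(106))^7 = 106^3 * sqrt(106) = 1191016*sqrt(106)

|z^7| = 1191016*sqrt(106) ≈ 12262260.2280


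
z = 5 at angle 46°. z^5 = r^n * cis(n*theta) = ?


r^5 = 5^5 = 3125
n*theta = 5*46° = 230° = 230° (mod 360)
a = 3125*cos(230°) = -2008.7113
b = 3125*sin(230°) = -2393.8889

3125 cis(230°) = -2008.7113 - 2393.8889i


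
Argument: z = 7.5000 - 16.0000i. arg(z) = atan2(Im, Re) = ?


Re = 7.5, Im = -16
arg = atan2(-16, 7.5) = -64.8852 degrees

arg(z) = -64.8852 degrees


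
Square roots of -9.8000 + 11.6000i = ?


|z| = sqrt(96.04+134.56) = 15.1855
sqrt((|z|+a)/2) = sqrt((15.1855+(-9.8))/2) = sqrt(2.6928) = 1.6410
sqrt((|z|-a)/2) = sqrt((15.1855-(-9.8))/2) = sqrt(12.4928) = 3.5345

±(1.6410 + 3.5345i) i.e. 1.6410 + 3.5345i and -1.6410 - 3.5345i


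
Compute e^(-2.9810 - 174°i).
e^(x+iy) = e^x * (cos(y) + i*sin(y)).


e^-2.9810 = 0.05074
cos(-174°) = -0.9945
sin(-174°) = -0.1045
Real = 0.05074*(-0.9945) = -0.0505
Imag = 0.05074*(-0.1045) = -0.0053

-0.0505 - 0.0053i


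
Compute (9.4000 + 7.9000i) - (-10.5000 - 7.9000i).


Real: 9.4 + 10.5 = 19.9
Imag: 7.9 + 7.9 = 15.8

19.9000 + 15.8000i


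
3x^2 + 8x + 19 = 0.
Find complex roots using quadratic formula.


disc = 8^2 - 4*3*19 = 64 - 228 = -164
sqrt(|disc|) = sqrt(164) = 12.8062
Real part = -8/(2*3) = -1.3333
Imag part = 12.8062/(2*3) = 2.1344

-1.3333 ± 2.1344i


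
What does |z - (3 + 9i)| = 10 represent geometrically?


|z - z0| = r is a circle with center z0 and radius r.
Center = (3, 9), radius = 10

Circle with center (3, 9) and radius 10


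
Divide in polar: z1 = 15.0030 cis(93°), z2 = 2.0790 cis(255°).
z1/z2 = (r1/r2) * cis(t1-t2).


r = 15.0030 / 2.0790 = 7.2165
theta = 93° - 255° = -162° = 198° (mod 360)

7.2165 cis(198°)


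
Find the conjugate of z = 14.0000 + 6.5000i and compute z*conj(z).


z_bar = 14.0000 - 6.5000i
z*z_bar = 14^2 + 6.5^2 = 196 + 42.25 = 238.25

z_bar = 14.0000 - 6.5000i, z*z_bar = 238.25


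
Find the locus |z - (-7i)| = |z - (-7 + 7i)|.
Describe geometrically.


Equal distances means the locus is the perpendicular bisector of z1 and z2.
Midpoint = ((0+(-7))/2, (-7+7)/2) = (-3.5000, 0)

Perpendicular bisector through (-3.5000, 0)


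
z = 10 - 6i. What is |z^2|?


|z| = sqrt(100+36) = sqrt(136) = 11.6619
|z^2| = |z|^2 = (sqrt(136))^2 = 136

|z^2| = 136


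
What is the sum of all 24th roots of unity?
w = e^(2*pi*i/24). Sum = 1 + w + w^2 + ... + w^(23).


The sum of all 24th roots of unity is 0.
Geometric series: (1 - w^24)/(1 - w) = (1-1)/(1-w) = 0 since w^24 = 1, w ≠ 1.
Alternatively: coefficient of z^23 in z^24 - 1 is 0.

0


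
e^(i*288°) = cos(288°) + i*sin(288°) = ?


cos(288°) = 0.3090
sin(288°) = -0.9511

e^(i*288°) = 0.3090 - 0.9511i


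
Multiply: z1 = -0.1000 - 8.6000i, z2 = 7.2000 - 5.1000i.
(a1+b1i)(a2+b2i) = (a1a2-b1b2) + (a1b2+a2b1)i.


Real = -0.1*7.2 - (-8.6)*(-5.1) = -0.72 - 43.86 = -44.58
Imag = -0.1*(-5.1) + 7.2*(-8.6) = 0.51 - (61.92) = -61.41

-44.5800 - 61.4100i


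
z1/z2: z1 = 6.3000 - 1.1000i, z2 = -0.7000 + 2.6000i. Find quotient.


Conjugate of z2 = -0.7000 - 2.6000i
Numerator: (6.3000 - 1.1000i)(-0.7000 - 2.6000i) = -7.2700 - 15.6100i
Denominator: (-0.7)^2 + 2.6^2 = 7.25
Result = (-7.2700 - 15.6100i)/7.25

-1.0028 - 2.1531i


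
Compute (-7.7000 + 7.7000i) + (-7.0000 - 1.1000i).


Real: -7.7 - 7 = -14.7
Imag: 7.7 - 1.1 = 6.6

-14.7000 + 6.6000i


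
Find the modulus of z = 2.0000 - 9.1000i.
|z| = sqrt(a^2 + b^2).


|z| = sqrt(2^2 + (-9.1)^2) = sqrt(4 + 82.81) = sqrt(86.81) = 9.3172

|z| = 9.3172


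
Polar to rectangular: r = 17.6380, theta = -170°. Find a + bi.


a = 17.6380*cos(-170°) = 17.6380*(-0.984808) = -17.3700
b = 17.6380*sin(-170°) = 17.6380*(-0.17365) = -3.0628

-17.3700 - 3.0628i


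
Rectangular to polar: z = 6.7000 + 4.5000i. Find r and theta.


r = sqrt(44.89+20.25) = sqrt(65.14) = 8.0709
theta = atan2(4.5, 6.7) = 33.8870 degrees

r = 8.0709, theta = 33.8870 degrees


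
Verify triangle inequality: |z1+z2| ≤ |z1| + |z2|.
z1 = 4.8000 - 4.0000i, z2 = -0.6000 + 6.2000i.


|z1| = sqrt(4.8^2 + (-4)^2) = sqrt(39.04) = 6.2482
|z2| = sqrt((-0.6)^2 + 6.2^2) = sqrt(38.8) = 6.2290
z1+z2 = 4.2000 + 2.2000i
|z1+z2| = sqrt(22.48) = 4.7413
|z1|+|z2| = 6.2482 + 6.2290 = 12.4772

|z1+z2| = 4.7413 ≤ |z1|+|z2| = 12.4772 (verified)


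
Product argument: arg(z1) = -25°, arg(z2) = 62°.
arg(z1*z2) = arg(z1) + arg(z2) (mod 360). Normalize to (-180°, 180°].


arg(z1*z2) = -25° + 62° = 37°
Normalized to (-180°, 180°]: 37°

37°


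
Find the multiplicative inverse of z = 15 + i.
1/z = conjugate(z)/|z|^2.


|z|^2 = 225+1 = 226
1/z = (15 - 1i)/226

1/z = 0.0664 - 0.0044i


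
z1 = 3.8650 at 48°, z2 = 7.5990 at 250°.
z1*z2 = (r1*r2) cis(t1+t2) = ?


r = 3.8650 * 7.5990 = 29.3701
theta = 48° + 250° = 298° = 298° (mod 360)

29.3701 cis(298°)


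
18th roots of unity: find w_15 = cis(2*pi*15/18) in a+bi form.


Angle = 360*15/18 = 300°
a = cos(300°) = 0.5000
b = sin(300°) = -0.8660

0.5000 - 0.8660i


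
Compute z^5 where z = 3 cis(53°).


r^5 = 3^5 = 243
n*theta = 5*53° = 265° = 265° (mod 360)
a = 243*cos(265°) = -21.1788
b = 243*sin(265°) = -242.0753

243 cis(265°) = -21.1788 - 242.0753i


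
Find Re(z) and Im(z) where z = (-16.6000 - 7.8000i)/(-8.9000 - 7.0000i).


Multiply by conjugate: (-16.6000 - 7.8000i)(-8.9000 + 7.0000i) / ((-8.9)^2 + (-7)^2)
Numerator real = -16.6*(-8.9) - (7.8)*(-7) = 202.34
Numerator imag = -7.8*(-8.9) - (-16.6)*(-7) = -46.78
Denominator = 128.21
Re(z) = 202.34/128.21 = 1.5782
Im(z) = -46.78/128.21 = -0.3649

Re(z) = 1.5782, Im(z) = -0.3649


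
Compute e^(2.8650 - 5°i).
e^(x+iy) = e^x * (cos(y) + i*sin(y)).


e^2.8650 = 17.5491
cos(-5°) = 0.996195
sin(-5°) = -0.087156
Real = 17.5491*0.996195 = 17.4823
Imag = 17.5491*(-0.087156) = -1.5295

17.4823 - 1.5295i


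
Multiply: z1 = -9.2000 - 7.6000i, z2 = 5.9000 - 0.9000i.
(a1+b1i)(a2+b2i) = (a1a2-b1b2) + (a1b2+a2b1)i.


Real = -9.2*5.9 - (-7.6)*(-0.9) = -54.28 - 6.84 = -61.12
Imag = -9.2*(-0.9) + 5.9*(-7.6) = 8.28 - (44.84) = -36.56

-61.1200 - 36.5600i


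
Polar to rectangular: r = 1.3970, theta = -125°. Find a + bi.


a = 1.3970*cos(-125°) = 1.3970*(-0.5736) = -0.8013
b = 1.3970*sin(-125°) = 1.3970*(-0.8192) = -1.1444

-0.8013 - 1.1444i


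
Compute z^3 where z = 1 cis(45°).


r^3 = 1^3 = 1
n*theta = 3*45° = 135° = 135° (mod 360)
a = 1*cos(135°) = -0.7071
b = 1*sin(135°) = 0.7071

1 cis(135°) = -0.7071 + 0.7071i


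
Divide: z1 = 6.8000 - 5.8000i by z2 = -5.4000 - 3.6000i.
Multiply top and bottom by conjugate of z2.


Conjugate of z2 = -5.4000 + 3.6000i
Numerator: (6.8000 - 5.8000i)(-5.4000 + 3.6000i) = -15.8400 + 55.8000i
Denominator: (-5.4)^2 + (-3.6)^2 = 42.12
Result = (-15.8400 + 55.8000i)/42.12

-0.3761 + 1.3248i


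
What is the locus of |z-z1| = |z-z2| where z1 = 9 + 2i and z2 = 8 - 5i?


Equal distances means the locus is the perpendicular bisector of z1 and z2.
Midpoint = ((9+8)/2, (2+(-5))/2) = (8.5000, -1.5000)

Perpendicular bisector through (8.5000, -1.5000)


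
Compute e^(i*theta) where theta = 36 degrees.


cos(36°) = 0.8090
sin(36°) = 0.5878

e^(i*36°) = 0.8090 + 0.5878i


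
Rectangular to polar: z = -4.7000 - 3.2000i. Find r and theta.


r = sqrt(22.09+10.24) = sqrt(32.33) = 5.6859
theta = atan2(-3.2, -4.7) = -145.7510 degrees

r = 5.6859, theta = -145.7510 degrees


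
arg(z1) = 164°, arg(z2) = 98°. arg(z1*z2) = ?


arg(z1*z2) = 164° + 98° = 262°
Normalized to (-180°, 180°]: -98°

-98°


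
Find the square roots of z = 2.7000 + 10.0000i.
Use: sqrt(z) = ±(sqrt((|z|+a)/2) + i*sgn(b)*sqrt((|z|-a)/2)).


|z| = sqrt(7.29+100) = 10.3581
sqrt((|z|+a)/2) = sqrt((10.3581+2.7)/2) = sqrt(6.5290) = 2.5552
sqrt((|z|-a)/2) = sqrt((10.3581-2.7)/2) = sqrt(3.8290) = 1.9568

±(2.5552 + 1.9568i) i.e. 2.5552 + 1.9568i and -2.5552 - 1.9568i


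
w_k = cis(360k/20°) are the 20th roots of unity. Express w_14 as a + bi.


Angle = 360*14/20 = 252°
a = cos(252°) = -0.3090
b = sin(252°) = -0.9511

-0.3090 - 0.9511i


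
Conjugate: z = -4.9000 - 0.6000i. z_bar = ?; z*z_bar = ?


z_bar = -4.9000 + 0.6000i
z*z_bar = (-4.9)^2 + (-0.6)^2 = 24.01 + 0.36 = 24.37

z_bar = -4.9000 + 0.6000i, z*z_bar = 24.37


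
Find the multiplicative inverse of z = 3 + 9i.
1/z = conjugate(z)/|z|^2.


|z|^2 = 9+81 = 90
1/z = (3 - 9i)/90

1/z = 0.0333 - 0.1000i


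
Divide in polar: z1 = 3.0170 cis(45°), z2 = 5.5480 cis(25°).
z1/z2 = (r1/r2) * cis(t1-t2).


r = 3.0170 / 5.5480 = 0.5438
theta = 45° - 25° = 20° = 20° (mod 360)

0.5438 cis(20°)


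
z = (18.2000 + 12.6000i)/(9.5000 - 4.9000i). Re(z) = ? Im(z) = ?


Multiply by conjugate: (18.2000 + 12.6000i)(9.5000 + 4.9000i) / (9.5^2 + (-4.9)^2)
Numerator real = 18.2*9.5 + 12.6*(-4.9) = 111.16
Numerator imag = 12.6*9.5 - 18.2*(-4.9) = 208.88
Denominator = 114.26
Re(z) = 111.16/114.26 = 0.9729
Im(z) = 208.88/114.26 = 1.8281

Re(z) = 0.9729, Im(z) = 1.8281


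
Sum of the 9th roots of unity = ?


The sum of all 9th roots of unity is 0.
Geometric series: (1 - w^9)/(1 - w) = (1-1)/(1-w) = 0 since w^9 = 1, w ≠ 1.
Alternatively: coefficient of z^8 in z^9 - 1 is 0.

0


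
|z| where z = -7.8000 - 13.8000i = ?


|z| = sqrt((-7.8)^2 + (-13.8)^2) = sqrt(60.84 + 190.44) = sqrt(251.28) = 15.8518

|z| = 15.8518


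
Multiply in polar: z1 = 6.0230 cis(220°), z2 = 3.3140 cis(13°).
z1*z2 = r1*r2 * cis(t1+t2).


r = 6.0230 * 3.3140 = 19.9602
theta = 220° + 13° = 233° = 233° (mod 360)

19.9602 cis(233°)


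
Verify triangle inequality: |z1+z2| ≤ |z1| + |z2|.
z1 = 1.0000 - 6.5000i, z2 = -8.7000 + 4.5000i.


|z1| = sqrt(1^2 + (-6.5)^2) = sqrt(43.25) = 6.5765
|z2| = sqrt((-8.7)^2 + 4.5^2) = sqrt(95.94) = 9.7949
z1+z2 = -7.7000 - 2.0000i
|z1+z2| = sqrt(63.29) = 7.9555
|z1|+|z2| = 6.5765 + 9.7949 = 16.3714

|z1+z2| = 7.9555 ≤ |z1|+|z2| = 16.3714 (verified)


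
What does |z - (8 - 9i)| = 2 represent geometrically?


|z - z0| = r is a circle with center z0 and radius r.
Center = (8, -9), radius = 2

Circle with center (8, -9) and radius 2


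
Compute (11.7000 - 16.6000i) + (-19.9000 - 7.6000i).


Real: 11.7 - 19.9 = -8.2
Imag: -16.6 - 7.6 = -24.2

-8.2000 - 24.2000i


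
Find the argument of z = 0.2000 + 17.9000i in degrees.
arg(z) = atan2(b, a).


Re = 0.2, Im = 17.9
arg = atan2(17.9, 0.2) = 89.3599 degrees

arg(z) = 89.3599 degrees


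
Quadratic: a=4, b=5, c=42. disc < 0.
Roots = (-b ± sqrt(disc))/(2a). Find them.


disc = 5^2 - 4*4*42 = 25 - 672 = -647
sqrt(|disc|) = sqrt(647) = 25.4362
Real part = -5/(2*4) = -0.6250
Imag part = 25.4362/(2*4) = 3.1795

-0.6250 ± 3.1795i


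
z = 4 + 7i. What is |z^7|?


|z| = sqrt(16+49) = sqrt(65) = 8.0623
|z^7| = |z|^7 = (sqrt(65))^7 = 65^3 * sqrt(65) = 274625*sqrt(65)

|z^7| = 274625*sqrt(65) ≈ 2214097.5341


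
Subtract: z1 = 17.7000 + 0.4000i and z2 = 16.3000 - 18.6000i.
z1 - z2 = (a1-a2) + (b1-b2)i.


Real: 17.7 - 16.3 = 1.4
Imag: 0.4 + 18.6 = 19

1.4000 + 19.0000i


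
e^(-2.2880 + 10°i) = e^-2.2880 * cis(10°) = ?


e^-2.2880 = 0.10147
cos(10°) = 0.9848
sin(10°) = 0.1736
Real = 0.10147*0.9848 = 0.0999
Imag = 0.10147*0.1736 = 0.0176

0.0999 + 0.0176i


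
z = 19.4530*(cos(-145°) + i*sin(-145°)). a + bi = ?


a = 19.4530*cos(-145°) = 19.4530*(-0.819152) = -15.9350
b = 19.4530*sin(-145°) = 19.4530*(-0.573576) = -11.1578

-15.9350 - 11.1578i


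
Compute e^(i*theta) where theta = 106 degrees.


cos(106°) = -0.2756
sin(106°) = 0.9613

e^(i*106°) = -0.2756 + 0.9613i


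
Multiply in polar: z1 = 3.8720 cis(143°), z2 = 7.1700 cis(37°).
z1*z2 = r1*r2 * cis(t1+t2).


r = 3.8720 * 7.1700 = 27.7622
theta = 143° + 37° = 180° = 180° (mod 360)

27.7622 cis(180°)


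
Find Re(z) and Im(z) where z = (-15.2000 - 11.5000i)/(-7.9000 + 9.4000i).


Multiply by conjugate: (-15.2000 - 11.5000i)(-7.9000 - 9.4000i) / ((-7.9)^2 + 9.4^2)
Numerator real = -15.2*(-7.9) - (11.5)*9.4 = 11.98
Numerator imag = -11.5*(-7.9) - (-15.2)*9.4 = 233.73
Denominator = 150.77
Re(z) = 11.98/150.77 = 0.0795
Im(z) = 233.73/150.77 = 1.5502

Re(z) = 0.0795, Im(z) = 1.5502


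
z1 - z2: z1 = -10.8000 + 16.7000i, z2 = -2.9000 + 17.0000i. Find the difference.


Real: -10.8 + 2.9 = -7.9
Imag: 16.7 - 17 = -0.3

-7.9000 - 0.3000i


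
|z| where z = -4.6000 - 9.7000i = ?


|z| = sqrt((-4.6)^2 + (-9.7)^2) = sqrt(21.16 + 94.09) = sqrt(115.25) = 10.7355

|z| = 10.7355


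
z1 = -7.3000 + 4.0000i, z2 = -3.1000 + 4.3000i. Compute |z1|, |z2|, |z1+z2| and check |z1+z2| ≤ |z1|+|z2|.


|z1| = sqrt((-7.3)^2 + 4^2) = sqrt(69.29) = 8.3241
|z2| = sqrt((-3.1)^2 + 4.3^2) = sqrt(28.1) = 5.3009
z1+z2 = -10.4000 + 8.3000i
|z1+z2| = sqrt(177.05) = 13.3060
|z1|+|z2| = 8.3241 + 5.3009 = 13.6250

|z1+z2| = 13.3060 ≤ |z1|+|z2| = 13.6250 (verified)


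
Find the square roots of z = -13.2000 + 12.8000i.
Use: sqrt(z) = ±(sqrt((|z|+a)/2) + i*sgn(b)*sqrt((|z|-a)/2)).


|z| = sqrt(174.24+163.84) = 18.3870
sqrt((|z|+a)/2) = sqrt((18.3870+(-13.2))/2) = sqrt(2.5935) = 1.6104
sqrt((|z|-a)/2) = sqrt((18.3870-(-13.2))/2) = sqrt(15.7935) = 3.9741

±(1.6104 + 3.9741i) i.e. 1.6104 + 3.9741i and -1.6104 - 3.9741i


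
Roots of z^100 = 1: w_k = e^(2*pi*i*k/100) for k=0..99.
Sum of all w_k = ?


The sum of all 100th roots of unity is 0.
Geometric series: (1 - w^100)/(1 - w) = (1-1)/(1-w) = 0 since w^100 = 1, w ≠ 1.
Alternatively: coefficient of z^99 in z^100 - 1 is 0.

0


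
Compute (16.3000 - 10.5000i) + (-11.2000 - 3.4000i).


Real: 16.3 - 11.2 = 5.1
Imag: -10.5 - 3.4 = -13.9

5.1000 - 13.9000i


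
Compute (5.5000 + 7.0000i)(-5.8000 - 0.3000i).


Real = 5.5*(-5.8) - 7*(-0.3) = -31.9 - (-2.1) = -29.8
Imag = 5.5*(-0.3) - (5.8)*7 = -1.65 - (40.6) = -42.25

-29.8000 - 42.2500i


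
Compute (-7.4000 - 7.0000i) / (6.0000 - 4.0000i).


Conjugate of z2 = 6.0000 + 4.0000i
Numerator: (-7.4000 - 7.0000i)(6.0000 + 4.0000i) = -16.4000 - 71.6000i
Denominator: 6^2 + (-4)^2 = 52
Result = (-16.4000 - 71.6000i)/52

-0.3154 - 1.3769i


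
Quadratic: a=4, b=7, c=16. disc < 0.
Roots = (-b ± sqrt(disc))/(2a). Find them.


disc = 7^2 - 4*4*16 = 49 - 256 = -207
sqrt(|disc|) = sqrt(207) = 14.3875
Real part = -7/(2*4) = -0.8750
Imag part = 14.3875/(2*4) = 1.7984

-0.8750 ± 1.7984i


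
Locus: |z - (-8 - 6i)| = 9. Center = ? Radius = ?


|z - z0| = r is a circle with center z0 and radius r.
Center = (-8, -6), radius = 9

Circle with center (-8, -6) and radius 9


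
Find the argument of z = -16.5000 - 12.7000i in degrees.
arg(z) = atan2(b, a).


Re = -16.5, Im = -12.7
arg = atan2(-12.7, -16.5) = -142.4146 degrees

arg(z) = -142.4146 degrees


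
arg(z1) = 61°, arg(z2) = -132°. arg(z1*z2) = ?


arg(z1*z2) = 61° - 132° = -71°
Normalized to (-180°, 180°]: -71°

-71°


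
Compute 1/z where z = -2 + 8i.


|z|^2 = 4+64 = 68
1/z = (-2 - 8i)/68

1/z = -0.0294 - 0.1176i


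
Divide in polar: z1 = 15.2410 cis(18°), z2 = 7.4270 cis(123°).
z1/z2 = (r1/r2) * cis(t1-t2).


r = 15.2410 / 7.4270 = 2.0521
theta = 18° - 123° = -105° = 255° (mod 360)

2.0521 cis(255°)


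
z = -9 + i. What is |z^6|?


|z| = sqrt(81+1) = sqrt(82) = 9.0554
|z^6| = |z|^6 = (sqrt(82))^6 = 82^3 = 551368

|z^6| = 551368


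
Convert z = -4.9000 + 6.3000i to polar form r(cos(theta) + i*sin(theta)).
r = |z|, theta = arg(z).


r = sqrt(24.01+39.69) = sqrt(63.7) = 7.9812
theta = atan2(6.3, -4.9) = 127.8750 degrees

r = 7.9812, theta = 127.8750 degrees


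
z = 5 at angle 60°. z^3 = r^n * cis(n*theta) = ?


r^3 = 5^3 = 125
n*theta = 3*60° = 180° = 180° (mod 360)
a = 125*cos(180°) = -125.0000
b = 125*sin(180°) = 0

125 cis(180°) = -125.0000 + 0i


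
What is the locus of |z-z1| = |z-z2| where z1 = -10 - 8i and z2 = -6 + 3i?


Equal distances means the locus is the perpendicular bisector of z1 and z2.
Midpoint = ((-10+(-6))/2, (-8+3)/2) = (-8.0000, -2.5000)

Perpendicular bisector through (-8.0000, -2.5000)


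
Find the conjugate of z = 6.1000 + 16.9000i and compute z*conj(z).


z_bar = 6.1000 - 16.9000i
z*z_bar = 6.1^2 + 16.9^2 = 37.21 + 285.61 = 322.82

z_bar = 6.1000 - 16.9000i, z*z_bar = 322.82


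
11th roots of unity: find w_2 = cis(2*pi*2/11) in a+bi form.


Angle = 360*2/11 = 65.4545°
a = cos(65.4545°) = 0.4154
b = sin(65.4545°) = 0.9096

0.4154 + 0.9096i


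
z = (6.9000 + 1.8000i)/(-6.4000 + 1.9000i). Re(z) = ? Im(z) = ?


Multiply by conjugate: (6.9000 + 1.8000i)(-6.4000 - 1.9000i) / ((-6.4)^2 + 1.9^2)
Numerator real = 6.9*(-6.4) + 1.8*1.9 = -40.74
Numerator imag = 1.8*(-6.4) - 6.9*1.9 = -24.63
Denominator = 44.57
Re(z) = -40.74/44.57 = -0.9141
Im(z) = -24.63/44.57 = -0.5526

Re(z) = -0.9141, Im(z) = -0.5526


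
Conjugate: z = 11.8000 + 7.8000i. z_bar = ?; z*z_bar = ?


z_bar = 11.8000 - 7.8000i
z*z_bar = 11.8^2 + 7.8^2 = 139.24 + 60.84 = 200.08

z_bar = 11.8000 - 7.8000i, z*z_bar = 200.08


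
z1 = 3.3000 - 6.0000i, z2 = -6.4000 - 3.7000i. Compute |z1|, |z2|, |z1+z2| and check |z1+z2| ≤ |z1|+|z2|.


|z1| = sqrt(3.3^2 + (-6)^2) = sqrt(46.89) = 6.8476
|z2| = sqrt((-6.4)^2 + (-3.7)^2) = sqrt(54.65) = 7.3926
z1+z2 = -3.1000 - 9.7000i
|z1+z2| = sqrt(103.7) = 10.1833
|z1|+|z2| = 6.8476 + 7.3926 = 14.2402

|z1+z2| = 10.1833 ≤ |z1|+|z2| = 14.2402 (verified)


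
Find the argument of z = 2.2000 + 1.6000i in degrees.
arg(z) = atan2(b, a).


Re = 2.2, Im = 1.6
arg = atan2(1.6, 2.2) = 36.0274 degrees

arg(z) = 36.0274 degrees


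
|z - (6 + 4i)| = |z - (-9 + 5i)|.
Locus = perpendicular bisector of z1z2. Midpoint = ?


Equal distances means the locus is the perpendicular bisector of z1 and z2.
Midpoint = ((6+(-9))/2, (4+5)/2) = (-1.5000, 4.5000)

Perpendicular bisector through (-1.5000, 4.5000)


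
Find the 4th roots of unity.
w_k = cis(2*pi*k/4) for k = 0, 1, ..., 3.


The 4th roots of unity are cis(360k/4°) for k=0..3
Angle step = 360/4 = 90°
Primitive root: cis(90°)
Primitive root = 0 + 1.0000i

4 roots at angles: 0°, 90°, 180°, 270°


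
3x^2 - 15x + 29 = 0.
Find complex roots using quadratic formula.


disc = (-15)^2 - 4*3*29 = 225 - 348 = -123
sqrt(|disc|) = sqrt(123) = 11.0905
Real part = 15/(2*3) = 2.5000
Imag part = 11.0905/(2*3) = 1.8484

2.5000 ± 1.8484i


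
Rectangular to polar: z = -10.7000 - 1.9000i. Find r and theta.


r = sqrt(114.49+3.61) = sqrt(118.1) = 10.8674
theta = atan2(-1.9, -10.7) = -169.9309 degrees

r = 10.8674, theta = -169.9309 degrees


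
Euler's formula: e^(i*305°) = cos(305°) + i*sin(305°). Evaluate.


cos(305°) = 0.5736
sin(305°) = -0.8192

e^(i*305°) = 0.5736 - 0.8192i


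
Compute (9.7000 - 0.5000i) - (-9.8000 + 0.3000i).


Real: 9.7 + 9.8 = 19.5
Imag: -0.5 - 0.3 = -0.8

19.5000 - 0.8000i


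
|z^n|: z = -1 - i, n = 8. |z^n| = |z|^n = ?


|z| = sqrt(1+1) = sqrt(2) = 1.4142
|z^8| = |z|^8 = (sqrt(2))^8 = 2^4 = 16

|z^8| = 16


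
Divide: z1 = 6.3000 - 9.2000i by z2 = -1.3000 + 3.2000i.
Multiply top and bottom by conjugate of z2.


Conjugate of z2 = -1.3000 - 3.2000i
Numerator: (6.3000 - 9.2000i)(-1.3000 - 3.2000i) = -37.6300 - 8.2000i
Denominator: (-1.3)^2 + 3.2^2 = 11.93
Result = (-37.6300 - 8.2000i)/11.93

-3.1542 - 0.6873i


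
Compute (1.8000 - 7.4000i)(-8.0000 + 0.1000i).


Real = 1.8*(-8) - (-7.4)*0.1 = -14.4 - (-0.74) = -13.66
Imag = 1.8*0.1 - (8)*(-7.4) = 0.18 + 59.2 = 59.38

-13.6600 + 59.3800i


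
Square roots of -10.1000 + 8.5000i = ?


|z| = sqrt(102.01+72.25) = 13.2008
sqrt((|z|+a)/2) = sqrt((13.2008+(-10.1))/2) = sqrt(1.5504) = 1.2451
sqrt((|z|-a)/2) = sqrt((13.2008-(-10.1))/2) = sqrt(11.6504) = 3.4133

±(1.2451 + 3.4133i) i.e. 1.2451 + 3.4133i and -1.2451 - 3.4133i


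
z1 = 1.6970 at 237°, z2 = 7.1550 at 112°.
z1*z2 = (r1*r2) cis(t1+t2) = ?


r = 1.6970 * 7.1550 = 12.1420
theta = 237° + 112° = 349° = 349° (mod 360)

12.1420 cis(349°)


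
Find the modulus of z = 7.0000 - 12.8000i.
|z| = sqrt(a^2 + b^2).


|z| = sqrt(7^2 + (-12.8)^2) = sqrt(49 + 163.84) = sqrt(212.84) = 14.5890

|z| = 14.5890


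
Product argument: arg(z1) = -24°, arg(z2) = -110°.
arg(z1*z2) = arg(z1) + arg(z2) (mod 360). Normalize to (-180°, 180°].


arg(z1*z2) = -24° - 110° = -134°
Normalized to (-180°, 180°]: -134°

-134°


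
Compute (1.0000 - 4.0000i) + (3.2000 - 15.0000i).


Real: 1 + 3.2 = 4.2
Imag: -4 - 15 = -19

4.2000 - 19.0000i


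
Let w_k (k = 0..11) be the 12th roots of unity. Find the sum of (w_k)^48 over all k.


The roots are w_k = w^k with w = e^(2*pi*i/12), and (w^k)^48 = (w^48)^k.
So S = 1 + u + u^2 + ... + u^(11) with u = w^48.
48 = 4*12 + 0, so 48 is a multiple of 12 and u = (w^12)^4 = 1.
Every one of the 12 terms equals 1: S = 12

S = 12


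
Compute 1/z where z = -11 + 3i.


|z|^2 = 121+9 = 130
1/z = (-11 - 3i)/130

1/z = -0.0846 - 0.0231i


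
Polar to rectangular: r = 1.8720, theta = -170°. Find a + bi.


a = 1.8720*cos(-170°) = 1.8720*(-0.98481) = -1.8436
b = 1.8720*sin(-170°) = 1.8720*(-0.17365) = -0.3251

-1.8436 - 0.3251i


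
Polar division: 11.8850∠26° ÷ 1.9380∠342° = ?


r = 11.8850 / 1.9380 = 6.1326
theta = 26° - 342° = -316° = 44° (mod 360)

6.1326 cis(44°)


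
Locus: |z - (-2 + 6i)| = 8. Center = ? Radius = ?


|z - z0| = r is a circle with center z0 and radius r.
Center = (-2, 6), radius = 8

Circle with center (-2, 6) and radius 8


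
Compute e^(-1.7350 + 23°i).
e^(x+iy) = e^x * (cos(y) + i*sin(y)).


e^-1.7350 = 0.1764
cos(23°) = 0.9205
sin(23°) = 0.3907
Real = 0.1764*0.9205 = 0.1624
Imag = 0.1764*0.3907 = 0.0689

0.1624 + 0.0689i


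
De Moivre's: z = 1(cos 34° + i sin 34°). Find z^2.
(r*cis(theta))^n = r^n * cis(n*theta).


r^2 = 1^2 = 1
n*theta = 2*34° = 68° = 68° (mod 360)
a = 1*cos(68°) = 0.3746
b = 1*sin(68°) = 0.9272

1 cis(68°) = 0.3746 + 0.9272i


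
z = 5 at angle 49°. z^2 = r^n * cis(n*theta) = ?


r^2 = 5^2 = 25
n*theta = 2*49° = 98° = 98° (mod 360)
a = 25*cos(98°) = -3.4793
b = 25*sin(98°) = 24.7567

25 cis(98°) = -3.4793 + 24.7567i


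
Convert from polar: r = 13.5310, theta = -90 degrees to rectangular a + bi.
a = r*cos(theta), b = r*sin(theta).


a = 13.5310*cos(-90°) = 13.5310*0 = 0
b = 13.5310*sin(-90°) = 13.5310*(-1) = -13.5310

0 - 13.5310i


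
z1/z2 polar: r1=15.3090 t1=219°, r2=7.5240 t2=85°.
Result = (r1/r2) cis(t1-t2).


r = 15.3090 / 7.5240 = 2.0347
theta = 219° - 85° = 134° = 134° (mod 360)

2.0347 cis(134°)


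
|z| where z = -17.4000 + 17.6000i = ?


|z| = sqrt((-17.4)^2 + 17.6^2) = sqrt(302.76 + 309.76) = sqrt(612.52) = 24.7491

|z| = 24.7491


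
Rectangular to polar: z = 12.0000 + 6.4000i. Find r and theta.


r = sqrt(144+40.96) = sqrt(184.96) = 13.6000
theta = atan2(6.4, 12) = 28.0725 degrees

r = 13.6000, theta = 28.0725 degrees


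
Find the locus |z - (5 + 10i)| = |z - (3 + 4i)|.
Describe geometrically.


Equal distances means the locus is the perpendicular bisector of z1 and z2.
Midpoint = ((5+3)/2, (10+4)/2) = (4.0000, 7.0000)

Perpendicular bisector through (4.0000, 7.0000)


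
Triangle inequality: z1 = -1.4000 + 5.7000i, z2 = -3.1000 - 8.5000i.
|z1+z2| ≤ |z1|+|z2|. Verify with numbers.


|z1| = sqrt((-1.4)^2 + 5.7^2) = sqrt(34.45) = 5.8694
|z2| = sqrt((-3.1)^2 + (-8.5)^2) = sqrt(81.86) = 9.0477
z1+z2 = -4.5000 - 2.8000i
|z1+z2| = sqrt(28.09) = 5.3000
|z1|+|z2| = 5.8694 + 9.0477 = 14.9171

|z1+z2| = 5.3000 ≤ |z1|+|z2| = 14.9171 (verified)


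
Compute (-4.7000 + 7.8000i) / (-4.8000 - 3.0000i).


Conjugate of z2 = -4.8000 + 3.0000i
Numerator: (-4.7000 + 7.8000i)(-4.8000 + 3.0000i) = -0.8400 - 51.5400i
Denominator: (-4.8)^2 + (-3)^2 = 32.04
Result = (-0.8400 - 51.5400i)/32.04

-0.0262 - 1.6086i


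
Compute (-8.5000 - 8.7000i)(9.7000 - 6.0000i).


Real = -8.5*9.7 - (-8.7)*(-6) = -82.45 - 52.2 = -134.65
Imag = -8.5*(-6) + 9.7*(-8.7) = 51 - (84.39) = -33.39

-134.6500 - 33.3900i


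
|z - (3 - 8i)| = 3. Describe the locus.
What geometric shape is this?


|z - z0| = r is a circle with center z0 and radius r.
Center = (3, -8), radius = 3

Circle with center (3, -8) and radius 3


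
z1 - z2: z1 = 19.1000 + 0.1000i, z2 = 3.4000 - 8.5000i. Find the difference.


Real: 19.1 - 3.4 = 15.7
Imag: 0.1 + 8.5 = 8.6

15.7000 + 8.6000i


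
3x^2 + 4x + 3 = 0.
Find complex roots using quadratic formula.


disc = 4^2 - 4*3*3 = 16 - 36 = -20
sqrt(|disc|) = sqrt(20) = 4.4721
Real part = -4/(2*3) = -0.6667
Imag part = 4.4721/(2*3) = 0.7454

-0.6667 ± 0.7454i


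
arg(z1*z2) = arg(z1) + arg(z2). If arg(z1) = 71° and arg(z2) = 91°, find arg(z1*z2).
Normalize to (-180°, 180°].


arg(z1*z2) = 71° + 91° = 162°
Normalized to (-180°, 180°]: 162°

162°


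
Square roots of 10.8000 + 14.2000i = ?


|z| = sqrt(116.64+201.64) = 17.8404
sqrt((|z|+a)/2) = sqrt((17.8404+10.8)/2) = sqrt(14.3202) = 3.7842
sqrt((|z|-a)/2) = sqrt((17.8404-10.8)/2) = sqrt(3.5202) = 1.8762

±(3.7842 + 1.8762i) i.e. 3.7842 + 1.8762i and -3.7842 - 1.8762i


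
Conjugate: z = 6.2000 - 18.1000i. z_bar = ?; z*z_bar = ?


z_bar = 6.2000 + 18.1000i
z*z_bar = 6.2^2 + (-18.1)^2 = 38.44 + 327.61 = 366.05

z_bar = 6.2000 + 18.1000i, z*z_bar = 366.05


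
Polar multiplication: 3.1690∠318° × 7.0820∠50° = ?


r = 3.1690 * 7.0820 = 22.4429
theta = 318° + 50° = 368° = 8° (mod 360)

22.4429 cis(8°)


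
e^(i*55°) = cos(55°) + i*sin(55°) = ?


cos(55°) = 0.5736
sin(55°) = 0.8192

e^(i*55°) = 0.5736 + 0.8192i


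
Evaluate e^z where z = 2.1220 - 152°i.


e^2.1220 = 8.3478
cos(-152°) = -0.88295
sin(-152°) = -0.469472
Real = 8.3478*(-0.88295) = -7.3707
Imag = 8.3478*(-0.469472) = -3.9191

-7.3707 - 3.9191i


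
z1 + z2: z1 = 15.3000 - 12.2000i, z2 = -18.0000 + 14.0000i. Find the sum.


Real: 15.3 - 18 = -2.7
Imag: -12.2 + 14 = 1.8

-2.7000 + 1.8000i


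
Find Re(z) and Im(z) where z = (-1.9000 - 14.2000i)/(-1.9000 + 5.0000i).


Multiply by conjugate: (-1.9000 - 14.2000i)(-1.9000 - 5.0000i) / ((-1.9)^2 + 5^2)
Numerator real = -1.9*(-1.9) - (14.2)*5 = -67.39
Numerator imag = -14.2*(-1.9) - (-1.9)*5 = 36.48
Denominator = 28.61
Re(z) = -67.39/28.61 = -2.3555
Im(z) = 36.48/28.61 = 1.2751

Re(z) = -2.3555, Im(z) = 1.2751


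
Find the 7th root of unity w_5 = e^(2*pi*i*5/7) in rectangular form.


Angle = 360*5/7 = 257.1429°
a = cos(257.1429°) = -0.2225
b = sin(257.1429°) = -0.9749

-0.2225 - 0.9749i


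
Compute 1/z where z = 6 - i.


|z|^2 = 36+1 = 37
1/z = (6 + 1i)/37

1/z = 0.1622 + 0.0270i


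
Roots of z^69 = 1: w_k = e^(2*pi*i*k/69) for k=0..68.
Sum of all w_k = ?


The sum of all 69th roots of unity is 0.
Geometric series: (1 - w^69)/(1 - w) = (1-1)/(1-w) = 0 since w^69 = 1, w ≠ 1.
Alternatively: coefficient of z^68 in z^69 - 1 is 0.

0


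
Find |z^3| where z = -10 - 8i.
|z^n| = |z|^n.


|z| = sqrt(100+64) = sqrt(164) = 12.8062
|z^3| = |z|^3 = (sqrt(164))^3 = 164*sqrt(164)

|z^3| = 164*sqrt(164) ≈ 2100.2247


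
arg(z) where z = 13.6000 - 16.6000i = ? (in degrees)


Re = 13.6, Im = -16.6
arg = atan2(-16.6, 13.6) = -50.6730 degrees

arg(z) = -50.6730 degrees


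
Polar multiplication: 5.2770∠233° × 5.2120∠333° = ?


r = 5.2770 * 5.2120 = 27.5037
theta = 233° + 333° = 566° = 206° (mod 360)

27.5037 cis(206°)


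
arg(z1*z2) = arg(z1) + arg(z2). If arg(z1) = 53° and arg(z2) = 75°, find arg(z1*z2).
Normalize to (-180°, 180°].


arg(z1*z2) = 53° + 75° = 128°
Normalized to (-180°, 180°]: 128°

128°


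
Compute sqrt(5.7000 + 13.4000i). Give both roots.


|z| = sqrt(32.49+179.56) = 14.5619
sqrt((|z|+a)/2) = sqrt((14.5619+5.7)/2) = sqrt(10.1310) = 3.1829
sqrt((|z|-a)/2) = sqrt((14.5619-5.7)/2) = sqrt(4.4310) = 2.1050

±(3.1829 + 2.1050i) i.e. 3.1829 + 2.1050i and -3.1829 - 2.1050i


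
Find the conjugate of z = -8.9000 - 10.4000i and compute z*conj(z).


z_bar = -8.9000 + 10.4000i
z*z_bar = (-8.9)^2 + (-10.4)^2 = 79.21 + 108.16 = 187.37

z_bar = -8.9000 + 10.4000i, z*z_bar = 187.37


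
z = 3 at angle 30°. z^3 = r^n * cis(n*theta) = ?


r^3 = 3^3 = 27
n*theta = 3*30° = 90° = 90° (mod 360)
a = 27*cos(90°) = 0
b = 27*sin(90°) = 27.0000

27 cis(90°) = 0 + 27.0000i


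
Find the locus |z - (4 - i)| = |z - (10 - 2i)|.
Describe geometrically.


Equal distances means the locus is the perpendicular bisector of z1 and z2.
Midpoint = ((4+10)/2, (-1+(-2))/2) = (7.0000, -1.5000)

Perpendicular bisector through (7.0000, -1.5000)


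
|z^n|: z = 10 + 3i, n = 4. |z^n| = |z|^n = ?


|z| = sqrt(100+9) = sqrt(109) = 10.4403
|z^4| = |z|^4 = (sqrt(109))^4 = 109^2 = 11881

|z^4| = 11881


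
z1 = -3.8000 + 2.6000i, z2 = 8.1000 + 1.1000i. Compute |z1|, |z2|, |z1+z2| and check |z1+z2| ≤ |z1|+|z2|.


|z1| = sqrt((-3.8)^2 + 2.6^2) = sqrt(21.2) = 4.6043
|z2| = sqrt(8.1^2 + 1.1^2) = sqrt(66.82) = 8.1744
z1+z2 = 4.3000 + 3.7000i
|z1+z2| = sqrt(32.18) = 5.6727
|z1|+|z2| = 4.6043 + 8.1744 = 12.7787

|z1+z2| = 5.6727 ≤ |z1|+|z2| = 12.7787 (verified)


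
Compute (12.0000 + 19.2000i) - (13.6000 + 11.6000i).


Real: 12 - 13.6 = -1.6
Imag: 19.2 - 11.6 = 7.6

-1.6000 + 7.6000i


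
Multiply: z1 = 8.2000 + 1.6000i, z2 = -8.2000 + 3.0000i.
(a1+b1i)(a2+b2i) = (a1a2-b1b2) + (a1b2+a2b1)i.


Real = 8.2*(-8.2) - 1.6*3 = -67.24 - 4.8 = -72.04
Imag = 8.2*3 - (8.2)*1.6 = 24.6 - (13.12) = 11.48

-72.0400 + 11.4800i


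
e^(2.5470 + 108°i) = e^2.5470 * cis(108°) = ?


e^2.5470 = 12.7687
cos(108°) = -0.30902
sin(108°) = 0.95106
Real = 12.7687*(-0.30902) = -3.9458
Imag = 12.7687*0.95106 = 12.1438

-3.9458 + 12.1438i


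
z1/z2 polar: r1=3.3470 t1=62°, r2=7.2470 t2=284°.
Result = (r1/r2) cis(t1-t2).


r = 3.3470 / 7.2470 = 0.4618
theta = 62° - 284° = -222° = 138° (mod 360)

0.4618 cis(138°)


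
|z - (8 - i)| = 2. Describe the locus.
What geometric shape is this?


|z - z0| = r is a circle with center z0 and radius r.
Center = (8, -1), radius = 2

Circle with center (8, -1) and radius 2


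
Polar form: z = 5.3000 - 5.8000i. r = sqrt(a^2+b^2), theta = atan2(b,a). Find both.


r = sqrt(28.09+33.64) = sqrt(61.73) = 7.8568
theta = atan2(-5.8, 5.3) = -47.5791 degrees

r = 7.8568, theta = -47.5791 degrees


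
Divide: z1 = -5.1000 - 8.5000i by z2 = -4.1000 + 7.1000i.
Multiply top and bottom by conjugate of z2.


Conjugate of z2 = -4.1000 - 7.1000i
Numerator: (-5.1000 - 8.5000i)(-4.1000 - 7.1000i) = -39.4400 + 71.0600i
Denominator: (-4.1)^2 + 7.1^2 = 67.22
Result = (-39.4400 + 71.0600i)/67.22

-0.5867 + 1.0571i


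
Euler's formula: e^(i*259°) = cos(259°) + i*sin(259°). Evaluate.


cos(259°) = -0.1908
sin(259°) = -0.9816

e^(i*259°) = -0.1908 - 0.9816i


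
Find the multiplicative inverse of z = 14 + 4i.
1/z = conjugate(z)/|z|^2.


|z|^2 = 196+16 = 212
1/z = (14 - 4i)/212

1/z = 0.0660 - 0.0189i


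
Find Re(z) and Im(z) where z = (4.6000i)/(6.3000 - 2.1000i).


Multiply by conjugate: (4.6000i)(6.3000 + 2.1000i) / (6.3^2 + (-2.1)^2)
Numerator real = 0*6.3 + 4.6*(-2.1) = -9.66
Numerator imag = 4.6*6.3 - 0*(-2.1) = 28.98
Denominator = 44.1
Re(z) = -9.66/44.1 = -0.2190
Im(z) = 28.98/44.1 = 0.6571

Re(z) = -0.2190, Im(z) = 0.6571


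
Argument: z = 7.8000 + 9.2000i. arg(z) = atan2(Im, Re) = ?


Re = 7.8, Im = 9.2
arg = atan2(9.2, 7.8) = 49.7079 degrees

arg(z) = 49.7079 degrees


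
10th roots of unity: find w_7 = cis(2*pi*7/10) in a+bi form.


Angle = 360*7/10 = 252°
a = cos(252°) = -0.3090
b = sin(252°) = -0.9511

-0.3090 - 0.9511i


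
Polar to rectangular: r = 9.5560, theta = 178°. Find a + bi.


a = 9.5560*cos(178°) = 9.5560*(-0.99939) = -9.5502
b = 9.5560*sin(178°) = 9.5560*0.0349 = 0.3335

-9.5502 + 0.3335i


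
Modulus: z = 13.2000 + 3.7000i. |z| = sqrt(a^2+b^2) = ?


|z| = sqrt(13.2^2 + 3.7^2) = sqrt(174.24 + 13.69) = sqrt(187.93) = 13.7088

|z| = 13.7088


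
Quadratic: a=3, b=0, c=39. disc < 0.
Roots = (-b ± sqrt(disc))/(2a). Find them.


disc = 0^2 - 4*3*39 = 0 - 468 = -468
sqrt(|disc|) = sqrt(468) = 21.6333
Real part = 0/(2*3) = 0
Imag part = 21.6333/(2*3) = 3.6056

0 ± 3.6056i


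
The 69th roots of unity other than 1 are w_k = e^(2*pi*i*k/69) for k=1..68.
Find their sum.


With w = e^(2*pi*i/69), all 69 of the 69th roots of unity w^0 = 1, w, ..., w^(68) sum to 0: 1 + w + ... + w^(68) = (1 - w^69)/(1 - w) = 0 since w^69 = 1, w ≠ 1.
Removing the root 1: w + w^2 + ... + w^(68) = 0 - 1 = -1

Sum = -1


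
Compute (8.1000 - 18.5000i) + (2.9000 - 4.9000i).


Real: 8.1 + 2.9 = 11
Imag: -18.5 - 4.9 = -23.4

11.0000 - 23.4000i


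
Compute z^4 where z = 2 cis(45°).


r^4 = 2^4 = 16
n*theta = 4*45° = 180° = 180° (mod 360)
a = 16*cos(180°) = -16.0000
b = 16*sin(180°) = 0

16 cis(180°) = -16.0000 + 0i


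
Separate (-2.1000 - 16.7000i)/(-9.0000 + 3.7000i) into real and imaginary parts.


Multiply by conjugate: (-2.1000 - 16.7000i)(-9.0000 - 3.7000i) / ((-9)^2 + 3.7^2)
Numerator real = -2.1*(-9) - (16.7)*3.7 = -42.89
Numerator imag = -16.7*(-9) - (-2.1)*3.7 = 158.07
Denominator = 94.69
Re(z) = -42.89/94.69 = -0.4530
Im(z) = 158.07/94.69 = 1.6693

Re(z) = -0.4530, Im(z) = 1.6693


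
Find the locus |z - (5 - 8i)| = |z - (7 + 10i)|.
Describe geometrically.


Equal distances means the locus is the perpendicular bisector of z1 and z2.
Midpoint = ((5+7)/2, (-8+10)/2) = (6.0000, 1.0000)

Perpendicular bisector through (6.0000, 1.0000)


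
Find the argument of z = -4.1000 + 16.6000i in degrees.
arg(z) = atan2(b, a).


Re = -4.1, Im = 16.6
arg = atan2(16.6, -4.1) = 103.8737 degrees

arg(z) = 103.8737 degrees


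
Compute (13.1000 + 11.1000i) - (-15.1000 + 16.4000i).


Real: 13.1 + 15.1 = 28.2
Imag: 11.1 - 16.4 = -5.3

28.2000 - 5.3000i


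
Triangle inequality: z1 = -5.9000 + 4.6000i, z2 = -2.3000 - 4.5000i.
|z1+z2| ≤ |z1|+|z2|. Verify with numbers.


|z1| = sqrt((-5.9)^2 + 4.6^2) = sqrt(55.97) = 7.4813
|z2| = sqrt((-2.3)^2 + (-4.5)^2) = sqrt(25.54) = 5.0537
z1+z2 = -8.2000 + 0.1000i
|z1+z2| = sqrt(67.25) = 8.2006
|z1|+|z2| = 7.4813 + 5.0537 = 12.5350

|z1+z2| = 8.2006 ≤ |z1|+|z2| = 12.5350 (verified)


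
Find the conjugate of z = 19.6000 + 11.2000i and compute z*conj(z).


z_bar = 19.6000 - 11.2000i
z*z_bar = 19.6^2 + 11.2^2 = 384.16 + 125.44 = 509.6

z_bar = 19.6000 - 11.2000i, z*z_bar = 509.6


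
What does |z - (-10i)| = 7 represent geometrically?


|z - z0| = r is a circle with center z0 and radius r.
Center = (0, -10), radius = 7

Circle with center (0, -10) and radius 7


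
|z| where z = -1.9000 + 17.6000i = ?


|z| = sqrt((-1.9)^2 + 17.6^2) = sqrt(3.61 + 309.76) = sqrt(313.37) = 17.7023

|z| = 17.7023


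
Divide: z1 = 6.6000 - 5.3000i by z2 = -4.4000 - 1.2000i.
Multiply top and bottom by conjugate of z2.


Conjugate of z2 = -4.4000 + 1.2000i
Numerator: (6.6000 - 5.3000i)(-4.4000 + 1.2000i) = -22.6800 + 31.2400i
Denominator: (-4.4)^2 + (-1.2)^2 = 20.8
Result = (-22.6800 + 31.2400i)/20.8

-1.0904 + 1.5019i


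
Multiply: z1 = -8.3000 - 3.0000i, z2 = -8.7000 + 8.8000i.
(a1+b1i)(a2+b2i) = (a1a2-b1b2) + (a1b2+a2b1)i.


Real = -8.3*(-8.7) - (-3)*8.8 = 72.21 - (-26.4) = 98.61
Imag = -8.3*8.8 - (8.7)*(-3) = -73.04 + 26.1 = -46.94

98.6100 - 46.9400i


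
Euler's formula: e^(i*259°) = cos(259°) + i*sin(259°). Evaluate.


cos(259°) = -0.1908
sin(259°) = -0.9816

e^(i*259°) = -0.1908 - 0.9816i


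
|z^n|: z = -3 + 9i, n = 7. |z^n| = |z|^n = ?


|z| = sqrt(9+81) = sqrt(90) = 9.4868
|z^7| = |z|^7 = (sqrt(90))^7 = 90^3 * sqrt(90) = 729000*sqrt(90)

|z^7| = 729000*sqrt(90) ≈ 6915901.2428


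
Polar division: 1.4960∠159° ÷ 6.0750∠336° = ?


r = 1.4960 / 6.0750 = 0.2463
theta = 159° - 336° = -177° = 183° (mod 360)

0.2463 cis(183°)


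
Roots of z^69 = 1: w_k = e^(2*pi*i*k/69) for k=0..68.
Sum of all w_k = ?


The sum of all 69th roots of unity is 0.
Geometric series: (1 - w^69)/(1 - w) = (1-1)/(1-w) = 0 since w^69 = 1, w ≠ 1.
Alternatively: coefficient of z^68 in z^69 - 1 is 0.

0


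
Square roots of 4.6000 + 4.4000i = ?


|z| = sqrt(21.16+19.36) = 6.3655
sqrt((|z|+a)/2) = sqrt((6.3655+4.6)/2) = sqrt(5.4828) = 2.3415
sqrt((|z|-a)/2) = sqrt((6.3655-4.6)/2) = sqrt(0.8828) = 0.9396

±(2.3415 + 0.9396i) i.e. 2.3415 + 0.9396i and -2.3415 - 0.9396i
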